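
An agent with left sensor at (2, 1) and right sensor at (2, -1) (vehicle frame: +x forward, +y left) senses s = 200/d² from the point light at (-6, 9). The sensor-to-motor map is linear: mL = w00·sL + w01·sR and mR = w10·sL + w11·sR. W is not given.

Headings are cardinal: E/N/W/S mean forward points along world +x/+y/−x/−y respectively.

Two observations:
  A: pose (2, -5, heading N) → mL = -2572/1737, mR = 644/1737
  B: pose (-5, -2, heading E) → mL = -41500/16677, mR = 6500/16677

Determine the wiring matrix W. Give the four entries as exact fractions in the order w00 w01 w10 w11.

obs A: pose=(2,-5,N) → sL=200/193, sR=8/9, mL=-2572/1737, mR=644/1737
obs B: pose=(-5,-2,E) → sL=200/109, sR=200/153, mL=-41500/16677, mR=6500/16677
sensor matrix S = [[200/193, 8/9], [200/109, 200/153]]; det S = -889600/3218661
solve [mL_A; mL_B] = S·[w00; w01] and [mR_A; mR_B] = S·[w10; w11]:
  w00 = -1, w01 = -1/2, w10 = -1/2, w11 = 1

-1 -1/2 -1/2 1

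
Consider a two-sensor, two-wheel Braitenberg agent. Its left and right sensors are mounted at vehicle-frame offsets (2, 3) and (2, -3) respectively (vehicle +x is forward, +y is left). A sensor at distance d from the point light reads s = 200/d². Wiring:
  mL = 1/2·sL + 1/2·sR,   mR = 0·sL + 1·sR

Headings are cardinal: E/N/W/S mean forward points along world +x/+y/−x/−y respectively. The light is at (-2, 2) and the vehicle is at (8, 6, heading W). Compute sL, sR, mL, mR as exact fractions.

40/13 200/113 3560/1469 200/113

left sensor world pos  = (6, 3); dL² = 65
right sensor world pos = (6, 9); dR² = 113
sL = 200/65 = 40/13
sR = 200/113 = 200/113
mL = 1/2·sL + 1/2·sR = 3560/1469
mR = 0·sL + 1·sR = 200/113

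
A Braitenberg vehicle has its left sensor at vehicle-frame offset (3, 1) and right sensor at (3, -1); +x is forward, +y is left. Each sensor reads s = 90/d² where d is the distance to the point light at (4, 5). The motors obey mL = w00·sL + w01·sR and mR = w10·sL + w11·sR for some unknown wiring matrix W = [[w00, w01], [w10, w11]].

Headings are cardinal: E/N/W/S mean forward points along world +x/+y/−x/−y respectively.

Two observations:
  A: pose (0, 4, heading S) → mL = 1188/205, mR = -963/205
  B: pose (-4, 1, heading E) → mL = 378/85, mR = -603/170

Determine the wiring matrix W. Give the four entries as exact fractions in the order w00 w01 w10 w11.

obs A: pose=(0,4,S) → sL=18/5, sR=90/41, mL=1188/205, mR=-963/205
obs B: pose=(-4,1,E) → sL=45/17, sR=9/5, mL=378/85, mR=-603/170
sensor matrix S = [[18/5, 90/41], [45/17, 9/5]]; det S = 11664/17425
solve [mL_A; mL_B] = S·[w00; w01] and [mR_A; mR_B] = S·[w10; w11]:
  w00 = 1, w01 = 1, w10 = -1, w11 = -1/2

1 1 -1 -1/2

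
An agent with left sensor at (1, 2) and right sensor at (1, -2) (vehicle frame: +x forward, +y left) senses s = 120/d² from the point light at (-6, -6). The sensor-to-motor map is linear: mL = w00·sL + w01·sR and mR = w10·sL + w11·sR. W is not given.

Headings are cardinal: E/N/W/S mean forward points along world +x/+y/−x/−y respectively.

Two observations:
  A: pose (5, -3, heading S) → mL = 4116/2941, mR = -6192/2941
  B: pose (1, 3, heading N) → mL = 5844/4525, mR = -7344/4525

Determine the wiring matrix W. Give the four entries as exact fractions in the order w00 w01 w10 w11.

obs A: pose=(5,-3,S) → sL=120/173, sR=24/17, mL=4116/2941, mR=-6192/2941
obs B: pose=(1,3,N) → sL=24/25, sR=120/181, mL=5844/4525, mR=-7344/4525
sensor matrix S = [[120/173, 24/17], [24/25, 120/181]]; det S = -11916288/13308025
solve [mL_A; mL_B] = S·[w00; w01] and [mR_A; mR_B] = S·[w10; w11]:
  w00 = 1, w01 = 1/2, w10 = -1, w11 = -1

1 1/2 -1 -1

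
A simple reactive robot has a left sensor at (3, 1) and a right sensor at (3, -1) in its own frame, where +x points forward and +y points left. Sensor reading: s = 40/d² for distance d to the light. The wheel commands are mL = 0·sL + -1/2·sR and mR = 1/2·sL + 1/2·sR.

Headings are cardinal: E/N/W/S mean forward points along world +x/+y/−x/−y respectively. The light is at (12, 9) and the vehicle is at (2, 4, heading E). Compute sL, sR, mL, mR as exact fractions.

8/13 8/17 -4/17 120/221

left sensor world pos  = (5, 5); dL² = 65
right sensor world pos = (5, 3); dR² = 85
sL = 40/65 = 8/13
sR = 40/85 = 8/17
mL = 0·sL + -1/2·sR = -4/17
mR = 1/2·sL + 1/2·sR = 120/221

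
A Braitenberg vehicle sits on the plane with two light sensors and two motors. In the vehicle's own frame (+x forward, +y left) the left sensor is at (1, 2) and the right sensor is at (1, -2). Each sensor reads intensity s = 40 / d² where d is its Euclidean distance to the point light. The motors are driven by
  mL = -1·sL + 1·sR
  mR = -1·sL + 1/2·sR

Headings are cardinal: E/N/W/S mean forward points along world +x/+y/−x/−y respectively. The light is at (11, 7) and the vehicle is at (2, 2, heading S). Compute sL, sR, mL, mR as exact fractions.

left sensor world pos  = (4, 1); dL² = 85
right sensor world pos = (0, 1); dR² = 157
sL = 40/85 = 8/17
sR = 40/157 = 40/157
mL = -1·sL + 1·sR = -576/2669
mR = -1·sL + 1/2·sR = -916/2669

8/17 40/157 -576/2669 -916/2669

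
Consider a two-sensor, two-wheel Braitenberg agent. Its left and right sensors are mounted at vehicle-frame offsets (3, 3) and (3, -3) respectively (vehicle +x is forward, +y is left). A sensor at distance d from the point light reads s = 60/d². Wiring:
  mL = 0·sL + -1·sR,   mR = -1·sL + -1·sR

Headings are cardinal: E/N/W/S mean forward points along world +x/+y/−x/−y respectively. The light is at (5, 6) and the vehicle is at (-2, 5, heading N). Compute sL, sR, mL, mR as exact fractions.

left sensor world pos  = (-5, 8); dL² = 104
right sensor world pos = (1, 8); dR² = 20
sL = 60/104 = 15/26
sR = 60/20 = 3
mL = 0·sL + -1·sR = -3
mR = -1·sL + -1·sR = -93/26

15/26 3 -3 -93/26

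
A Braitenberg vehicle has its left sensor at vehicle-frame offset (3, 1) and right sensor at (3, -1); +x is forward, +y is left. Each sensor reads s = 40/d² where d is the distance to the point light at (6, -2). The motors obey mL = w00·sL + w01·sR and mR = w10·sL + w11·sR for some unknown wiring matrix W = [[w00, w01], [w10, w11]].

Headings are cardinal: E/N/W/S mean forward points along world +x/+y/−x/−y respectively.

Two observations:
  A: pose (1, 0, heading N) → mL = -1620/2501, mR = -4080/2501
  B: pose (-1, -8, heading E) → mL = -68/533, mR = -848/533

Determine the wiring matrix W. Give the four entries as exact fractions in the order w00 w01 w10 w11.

1/2 -1 -1 -1

obs A: pose=(1,0,N) → sL=40/61, sR=40/41, mL=-1620/2501, mR=-4080/2501
obs B: pose=(-1,-8,E) → sL=40/41, sR=8/13, mL=-68/533, mR=-848/533
sensor matrix S = [[40/61, 40/41], [40/41, 8/13]]; det S = -730880/1333033
solve [mL_A; mL_B] = S·[w00; w01] and [mR_A; mR_B] = S·[w10; w11]:
  w00 = 1/2, w01 = -1, w10 = -1, w11 = -1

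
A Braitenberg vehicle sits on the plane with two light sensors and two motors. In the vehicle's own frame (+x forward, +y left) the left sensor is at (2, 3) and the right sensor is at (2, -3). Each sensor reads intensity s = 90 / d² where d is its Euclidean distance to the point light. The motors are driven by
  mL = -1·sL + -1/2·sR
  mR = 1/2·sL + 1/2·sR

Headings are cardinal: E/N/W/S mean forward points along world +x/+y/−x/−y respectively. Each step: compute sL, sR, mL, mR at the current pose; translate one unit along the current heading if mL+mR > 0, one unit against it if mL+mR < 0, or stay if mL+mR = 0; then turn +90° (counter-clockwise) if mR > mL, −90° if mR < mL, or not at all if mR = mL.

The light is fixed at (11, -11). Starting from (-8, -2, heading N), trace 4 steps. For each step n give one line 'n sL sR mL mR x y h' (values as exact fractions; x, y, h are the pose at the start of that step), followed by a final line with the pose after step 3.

0 18/121 90/377 -12231/45617 8838/45617 -8 -2 N
1 45/233 45/281 -35775/130946 11565/65473 -8 -3 W
2 10/29 10/53 -675/1537 410/1537 -7 -3 S
3 9/40 45/146 -1107/2920 1557/5840 -7 -2 E
final -8 -2 N

n=0: pose=(-8,-2,N); sL=18/121, sR=90/377; mL=-12231/45617, mR=8838/45617; mL+mR=-9/121 → advance -1; mR−mL=21069/45617 → turn +1·90°
n=1: pose=(-8,-3,W); sL=45/233, sR=45/281; mL=-35775/130946, mR=11565/65473; mL+mR=-45/466 → advance -1; mR−mL=58905/130946 → turn +1·90°
n=2: pose=(-7,-3,S); sL=10/29, sR=10/53; mL=-675/1537, mR=410/1537; mL+mR=-5/29 → advance -1; mR−mL=1085/1537 → turn +1·90°
n=3: pose=(-7,-2,E); sL=9/40, sR=45/146; mL=-1107/2920, mR=1557/5840; mL+mR=-9/80 → advance -1; mR−mL=3771/5840 → turn +1·90°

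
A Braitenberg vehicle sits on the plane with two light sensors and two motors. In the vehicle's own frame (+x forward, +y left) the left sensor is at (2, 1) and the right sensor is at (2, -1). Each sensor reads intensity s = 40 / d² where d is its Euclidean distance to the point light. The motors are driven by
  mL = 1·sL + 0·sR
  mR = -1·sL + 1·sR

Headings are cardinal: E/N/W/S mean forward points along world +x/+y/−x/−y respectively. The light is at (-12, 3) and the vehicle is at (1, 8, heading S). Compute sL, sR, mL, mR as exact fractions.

8/41 40/153 8/41 416/6273

left sensor world pos  = (2, 6); dL² = 205
right sensor world pos = (0, 6); dR² = 153
sL = 40/205 = 8/41
sR = 40/153 = 40/153
mL = 1·sL + 0·sR = 8/41
mR = -1·sL + 1·sR = 416/6273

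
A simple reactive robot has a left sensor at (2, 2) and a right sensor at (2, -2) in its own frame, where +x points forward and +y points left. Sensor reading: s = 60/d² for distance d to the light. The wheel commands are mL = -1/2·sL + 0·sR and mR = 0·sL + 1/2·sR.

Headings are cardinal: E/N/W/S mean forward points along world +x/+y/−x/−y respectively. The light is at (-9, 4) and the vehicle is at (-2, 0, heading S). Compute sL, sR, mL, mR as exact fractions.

20/39 60/61 -10/39 30/61

left sensor world pos  = (0, -2); dL² = 117
right sensor world pos = (-4, -2); dR² = 61
sL = 60/117 = 20/39
sR = 60/61 = 60/61
mL = -1/2·sL + 0·sR = -10/39
mR = 0·sL + 1/2·sR = 30/61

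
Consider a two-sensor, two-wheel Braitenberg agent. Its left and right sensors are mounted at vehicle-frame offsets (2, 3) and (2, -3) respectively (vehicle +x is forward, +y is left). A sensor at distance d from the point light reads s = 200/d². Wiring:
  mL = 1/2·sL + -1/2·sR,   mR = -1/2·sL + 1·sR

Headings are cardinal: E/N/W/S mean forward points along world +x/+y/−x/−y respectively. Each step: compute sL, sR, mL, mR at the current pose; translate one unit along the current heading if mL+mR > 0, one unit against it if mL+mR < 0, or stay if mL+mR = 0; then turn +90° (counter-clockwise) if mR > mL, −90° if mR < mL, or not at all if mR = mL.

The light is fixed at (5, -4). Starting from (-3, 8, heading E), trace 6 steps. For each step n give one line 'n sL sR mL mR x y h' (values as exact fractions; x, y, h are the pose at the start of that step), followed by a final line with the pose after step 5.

0 200/261 200/117 -1600/3393 500/377 -3 8 E
1 25/37 50/53 -525/3922 2375/3922 -2 8 N
2 200/181 200/337 15600/60997 2500/60997 -2 9 W
3 100/173 4/5 -96/865 442/865 -3 9 N
4 200/221 200/389 16800/85969 5300/85969 -3 10 W
5 1/2 50/73 -27/292 127/292 -4 10 N
final -4 11 W

n=0: pose=(-3,8,E); sL=200/261, sR=200/117; mL=-1600/3393, mR=500/377; mL+mR=100/117 → advance +1; mR−mL=6100/3393 → turn +1·90°
n=1: pose=(-2,8,N); sL=25/37, sR=50/53; mL=-525/3922, mR=2375/3922; mL+mR=25/53 → advance +1; mR−mL=1450/1961 → turn +1·90°
n=2: pose=(-2,9,W); sL=200/181, sR=200/337; mL=15600/60997, mR=2500/60997; mL+mR=100/337 → advance +1; mR−mL=-13100/60997 → turn -1·90°
n=3: pose=(-3,9,N); sL=100/173, sR=4/5; mL=-96/865, mR=442/865; mL+mR=2/5 → advance +1; mR−mL=538/865 → turn +1·90°
n=4: pose=(-3,10,W); sL=200/221, sR=200/389; mL=16800/85969, mR=5300/85969; mL+mR=100/389 → advance +1; mR−mL=-11500/85969 → turn -1·90°
n=5: pose=(-4,10,N); sL=1/2, sR=50/73; mL=-27/292, mR=127/292; mL+mR=25/73 → advance +1; mR−mL=77/146 → turn +1·90°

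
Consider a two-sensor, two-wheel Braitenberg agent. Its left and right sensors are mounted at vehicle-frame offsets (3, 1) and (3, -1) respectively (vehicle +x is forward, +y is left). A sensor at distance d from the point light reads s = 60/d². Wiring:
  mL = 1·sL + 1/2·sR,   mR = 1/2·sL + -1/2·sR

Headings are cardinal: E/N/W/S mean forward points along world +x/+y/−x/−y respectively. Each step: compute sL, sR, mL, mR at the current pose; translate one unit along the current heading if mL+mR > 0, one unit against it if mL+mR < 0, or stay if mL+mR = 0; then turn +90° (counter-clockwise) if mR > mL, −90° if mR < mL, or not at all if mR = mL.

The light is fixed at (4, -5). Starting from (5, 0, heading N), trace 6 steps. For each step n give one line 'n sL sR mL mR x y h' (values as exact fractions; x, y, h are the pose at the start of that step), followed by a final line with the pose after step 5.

n=0: pose=(5,0,N); sL=15/16, sR=15/17; mL=375/272, mR=15/544; mL+mR=45/32 → advance +1; mR−mL=-735/544 → turn -1·90°
n=1: pose=(5,1,E); sL=12/13, sR=60/41; mL=882/533, mR=-144/533; mL+mR=18/13 → advance +1; mR−mL=-1026/533 → turn -1·90°
n=2: pose=(6,1,S); sL=10/3, sR=6; mL=19/3, mR=-4/3; mL+mR=5 → advance +1; mR−mL=-23/3 → turn -1·90°
n=3: pose=(6,0,W); sL=60/17, sR=60/37; mL=2730/629, mR=600/629; mL+mR=90/17 → advance +1; mR−mL=-2130/629 → turn -1·90°
n=4: pose=(5,0,N); sL=15/16, sR=15/17; mL=375/272, mR=15/544; mL+mR=45/32 → advance +1; mR−mL=-735/544 → turn -1·90°
n=5: pose=(5,1,E); sL=12/13, sR=60/41; mL=882/533, mR=-144/533; mL+mR=18/13 → advance +1; mR−mL=-1026/533 → turn -1·90°

0 15/16 15/17 375/272 15/544 5 0 N
1 12/13 60/41 882/533 -144/533 5 1 E
2 10/3 6 19/3 -4/3 6 1 S
3 60/17 60/37 2730/629 600/629 6 0 W
4 15/16 15/17 375/272 15/544 5 0 N
5 12/13 60/41 882/533 -144/533 5 1 E
final 6 1 S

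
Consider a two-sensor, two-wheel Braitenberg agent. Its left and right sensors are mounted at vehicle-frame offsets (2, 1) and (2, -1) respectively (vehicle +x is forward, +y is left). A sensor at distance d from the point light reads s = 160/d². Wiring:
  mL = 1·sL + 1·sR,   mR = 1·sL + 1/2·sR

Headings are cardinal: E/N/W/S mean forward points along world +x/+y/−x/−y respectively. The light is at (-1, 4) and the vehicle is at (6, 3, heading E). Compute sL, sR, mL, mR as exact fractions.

160/81 32/17 5312/1377 4016/1377

left sensor world pos  = (8, 4); dL² = 81
right sensor world pos = (8, 2); dR² = 85
sL = 160/81 = 160/81
sR = 160/85 = 32/17
mL = 1·sL + 1·sR = 5312/1377
mR = 1·sL + 1/2·sR = 4016/1377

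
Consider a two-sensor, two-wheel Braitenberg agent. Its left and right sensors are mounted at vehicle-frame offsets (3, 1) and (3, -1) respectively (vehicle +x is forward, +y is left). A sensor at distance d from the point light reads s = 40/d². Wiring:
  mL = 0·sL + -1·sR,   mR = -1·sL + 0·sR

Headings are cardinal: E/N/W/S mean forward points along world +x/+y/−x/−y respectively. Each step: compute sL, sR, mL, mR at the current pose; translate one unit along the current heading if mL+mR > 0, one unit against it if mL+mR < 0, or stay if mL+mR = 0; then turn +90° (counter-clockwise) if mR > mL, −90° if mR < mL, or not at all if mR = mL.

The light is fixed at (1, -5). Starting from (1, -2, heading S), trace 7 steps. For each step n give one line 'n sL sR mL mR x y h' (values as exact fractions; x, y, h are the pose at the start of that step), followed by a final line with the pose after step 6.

0 40 40 -40 -40 1 -2 S
1 20 20 -20 -20 1 -1 S
2 8 8 -8 -8 1 0 S
3 4 4 -4 -4 1 1 S
4 40/17 40/17 -40/17 -40/17 1 2 S
5 20/13 20/13 -20/13 -20/13 1 3 S
6 40/37 40/37 -40/37 -40/37 1 4 S
final 1 5 S

n=0: pose=(1,-2,S); sL=40, sR=40; mL=-40, mR=-40; mL+mR=-80 → advance -1; mR−mL=0 → turn +0·90°
n=1: pose=(1,-1,S); sL=20, sR=20; mL=-20, mR=-20; mL+mR=-40 → advance -1; mR−mL=0 → turn +0·90°
n=2: pose=(1,0,S); sL=8, sR=8; mL=-8, mR=-8; mL+mR=-16 → advance -1; mR−mL=0 → turn +0·90°
n=3: pose=(1,1,S); sL=4, sR=4; mL=-4, mR=-4; mL+mR=-8 → advance -1; mR−mL=0 → turn +0·90°
n=4: pose=(1,2,S); sL=40/17, sR=40/17; mL=-40/17, mR=-40/17; mL+mR=-80/17 → advance -1; mR−mL=0 → turn +0·90°
n=5: pose=(1,3,S); sL=20/13, sR=20/13; mL=-20/13, mR=-20/13; mL+mR=-40/13 → advance -1; mR−mL=0 → turn +0·90°
n=6: pose=(1,4,S); sL=40/37, sR=40/37; mL=-40/37, mR=-40/37; mL+mR=-80/37 → advance -1; mR−mL=0 → turn +0·90°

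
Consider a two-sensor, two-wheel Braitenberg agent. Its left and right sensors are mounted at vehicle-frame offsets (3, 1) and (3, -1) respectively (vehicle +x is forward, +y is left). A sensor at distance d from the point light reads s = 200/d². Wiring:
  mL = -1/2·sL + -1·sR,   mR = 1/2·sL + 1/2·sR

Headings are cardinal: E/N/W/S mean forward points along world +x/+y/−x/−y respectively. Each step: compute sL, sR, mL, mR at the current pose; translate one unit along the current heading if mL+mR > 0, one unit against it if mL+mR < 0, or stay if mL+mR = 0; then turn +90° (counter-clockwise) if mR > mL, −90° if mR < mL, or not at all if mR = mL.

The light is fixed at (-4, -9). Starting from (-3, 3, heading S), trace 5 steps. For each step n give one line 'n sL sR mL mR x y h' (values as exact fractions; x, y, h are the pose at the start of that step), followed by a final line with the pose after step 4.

n=0: pose=(-3,3,S); sL=40/17, sR=200/81; mL=-5020/1377, mR=3320/1377; mL+mR=-100/81 → advance -1; mR−mL=2780/459 → turn +1·90°
n=1: pose=(-3,4,E); sL=50/53, sR=5/4; mL=-365/212, mR=465/424; mL+mR=-5/8 → advance -1; mR−mL=1195/424 → turn +1·90°
n=2: pose=(-4,4,N); sL=200/257, sR=200/257; mL=-300/257, mR=200/257; mL+mR=-100/257 → advance -1; mR−mL=500/257 → turn +1·90°
n=3: pose=(-4,3,W); sL=20/13, sR=100/89; mL=-2190/1157, mR=1540/1157; mL+mR=-50/89 → advance -1; mR−mL=3730/1157 → turn +1·90°
n=4: pose=(-3,3,S); sL=40/17, sR=200/81; mL=-5020/1377, mR=3320/1377; mL+mR=-100/81 → advance -1; mR−mL=2780/459 → turn +1·90°

0 40/17 200/81 -5020/1377 3320/1377 -3 3 S
1 50/53 5/4 -365/212 465/424 -3 4 E
2 200/257 200/257 -300/257 200/257 -4 4 N
3 20/13 100/89 -2190/1157 1540/1157 -4 3 W
4 40/17 200/81 -5020/1377 3320/1377 -3 3 S
final -3 4 E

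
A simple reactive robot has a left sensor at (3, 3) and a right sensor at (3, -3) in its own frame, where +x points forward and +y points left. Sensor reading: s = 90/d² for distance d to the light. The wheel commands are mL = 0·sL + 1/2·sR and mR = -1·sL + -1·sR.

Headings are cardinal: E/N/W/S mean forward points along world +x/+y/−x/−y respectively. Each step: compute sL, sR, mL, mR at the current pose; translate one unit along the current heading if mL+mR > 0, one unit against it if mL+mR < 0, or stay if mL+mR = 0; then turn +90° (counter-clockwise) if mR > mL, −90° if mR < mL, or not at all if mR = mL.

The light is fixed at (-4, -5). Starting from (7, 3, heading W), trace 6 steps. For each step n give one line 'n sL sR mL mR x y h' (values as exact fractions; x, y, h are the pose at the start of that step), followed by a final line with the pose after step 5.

n=0: pose=(7,3,W); sL=90/89, sR=18/37; mL=9/37, mR=-4932/3293; mL+mR=-4131/3293 → advance -1; mR−mL=-5733/3293 → turn -1·90°
n=1: pose=(8,3,N); sL=45/101, sR=45/173; mL=45/346, mR=-12330/17473; mL+mR=-20115/34946 → advance -1; mR−mL=-29205/34946 → turn -1·90°
n=2: pose=(8,2,E); sL=18/65, sR=90/241; mL=45/241, mR=-10188/15665; mL+mR=-7263/15665 → advance -1; mR−mL=-13113/15665 → turn -1·90°
n=3: pose=(7,2,S); sL=45/106, sR=9/8; mL=9/16, mR=-657/424; mL+mR=-837/848 → advance -1; mR−mL=-1791/848 → turn -1·90°
n=4: pose=(7,3,W); sL=90/89, sR=18/37; mL=9/37, mR=-4932/3293; mL+mR=-4131/3293 → advance -1; mR−mL=-5733/3293 → turn -1·90°
n=5: pose=(8,3,N); sL=45/101, sR=45/173; mL=45/346, mR=-12330/17473; mL+mR=-20115/34946 → advance -1; mR−mL=-29205/34946 → turn -1·90°

0 90/89 18/37 9/37 -4932/3293 7 3 W
1 45/101 45/173 45/346 -12330/17473 8 3 N
2 18/65 90/241 45/241 -10188/15665 8 2 E
3 45/106 9/8 9/16 -657/424 7 2 S
4 90/89 18/37 9/37 -4932/3293 7 3 W
5 45/101 45/173 45/346 -12330/17473 8 3 N
final 8 2 E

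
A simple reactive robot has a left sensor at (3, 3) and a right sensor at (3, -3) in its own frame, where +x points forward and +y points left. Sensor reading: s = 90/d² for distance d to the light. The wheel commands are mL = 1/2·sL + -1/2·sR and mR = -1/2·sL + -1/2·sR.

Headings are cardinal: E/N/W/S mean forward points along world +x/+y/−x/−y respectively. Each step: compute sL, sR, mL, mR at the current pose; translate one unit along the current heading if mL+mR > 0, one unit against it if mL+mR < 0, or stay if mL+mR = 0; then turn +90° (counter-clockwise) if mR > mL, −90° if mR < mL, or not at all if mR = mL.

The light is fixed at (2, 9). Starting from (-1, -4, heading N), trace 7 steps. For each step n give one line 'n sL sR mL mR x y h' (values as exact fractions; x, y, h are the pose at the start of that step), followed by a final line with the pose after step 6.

n=0: pose=(-1,-4,N); sL=45/68, sR=9/10; mL=-81/680, mR=-531/680; mL+mR=-9/10 → advance -1; mR−mL=-45/68 → turn -1·90°
n=1: pose=(-1,-5,E); sL=90/121, sR=90/289; mL=7560/34969, mR=-18450/34969; mL+mR=-90/289 → advance -1; mR−mL=-90/121 → turn -1·90°
n=2: pose=(-2,-5,S); sL=9/29, sR=45/169; mL=108/4901, mR=-1413/4901; mL+mR=-45/169 → advance -1; mR−mL=-9/29 → turn -1·90°
n=3: pose=(-2,-4,W); sL=18/61, sR=90/149; mL=-1404/9089, mR=-4086/9089; mL+mR=-90/149 → advance -1; mR−mL=-18/61 → turn -1·90°
n=4: pose=(-1,-4,N); sL=45/68, sR=9/10; mL=-81/680, mR=-531/680; mL+mR=-9/10 → advance -1; mR−mL=-45/68 → turn -1·90°
n=5: pose=(-1,-5,E); sL=90/121, sR=90/289; mL=7560/34969, mR=-18450/34969; mL+mR=-90/289 → advance -1; mR−mL=-90/121 → turn -1·90°
n=6: pose=(-2,-5,S); sL=9/29, sR=45/169; mL=108/4901, mR=-1413/4901; mL+mR=-45/169 → advance -1; mR−mL=-9/29 → turn -1·90°

0 45/68 9/10 -81/680 -531/680 -1 -4 N
1 90/121 90/289 7560/34969 -18450/34969 -1 -5 E
2 9/29 45/169 108/4901 -1413/4901 -2 -5 S
3 18/61 90/149 -1404/9089 -4086/9089 -2 -4 W
4 45/68 9/10 -81/680 -531/680 -1 -4 N
5 90/121 90/289 7560/34969 -18450/34969 -1 -5 E
6 9/29 45/169 108/4901 -1413/4901 -2 -5 S
final -2 -4 W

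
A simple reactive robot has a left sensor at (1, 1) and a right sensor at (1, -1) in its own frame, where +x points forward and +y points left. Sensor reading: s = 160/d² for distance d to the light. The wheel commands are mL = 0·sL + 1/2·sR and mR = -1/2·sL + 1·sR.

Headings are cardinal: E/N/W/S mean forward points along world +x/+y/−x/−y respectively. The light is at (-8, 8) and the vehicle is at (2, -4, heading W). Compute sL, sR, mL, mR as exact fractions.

left sensor world pos  = (1, -5); dL² = 250
right sensor world pos = (1, -3); dR² = 202
sL = 160/250 = 16/25
sR = 160/202 = 80/101
mL = 0·sL + 1/2·sR = 40/101
mR = -1/2·sL + 1·sR = 1192/2525

16/25 80/101 40/101 1192/2525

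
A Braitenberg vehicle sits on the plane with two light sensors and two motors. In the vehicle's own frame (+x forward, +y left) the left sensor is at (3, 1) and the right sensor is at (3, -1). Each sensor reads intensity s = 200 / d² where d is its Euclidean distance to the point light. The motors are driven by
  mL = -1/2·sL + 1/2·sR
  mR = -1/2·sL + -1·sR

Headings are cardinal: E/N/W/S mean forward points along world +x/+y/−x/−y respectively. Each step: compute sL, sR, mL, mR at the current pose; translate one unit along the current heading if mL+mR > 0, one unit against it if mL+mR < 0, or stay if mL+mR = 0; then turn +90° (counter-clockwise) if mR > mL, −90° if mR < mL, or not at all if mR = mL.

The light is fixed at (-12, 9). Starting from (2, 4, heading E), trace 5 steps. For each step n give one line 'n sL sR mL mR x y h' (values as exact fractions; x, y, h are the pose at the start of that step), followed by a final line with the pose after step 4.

0 40/61 8/13 -16/793 -748/793 2 4 E
1 10/13 25/26 5/52 -35/26 1 4 S
2 8/5 200/109 64/545 -1436/545 1 5 W
3 20/17 100/113 -280/1921 -2830/1921 2 5 N
4 40/61 8/13 -16/793 -748/793 2 4 E
final 1 4 S

n=0: pose=(2,4,E); sL=40/61, sR=8/13; mL=-16/793, mR=-748/793; mL+mR=-764/793 → advance -1; mR−mL=-12/13 → turn -1·90°
n=1: pose=(1,4,S); sL=10/13, sR=25/26; mL=5/52, mR=-35/26; mL+mR=-5/4 → advance -1; mR−mL=-75/52 → turn -1·90°
n=2: pose=(1,5,W); sL=8/5, sR=200/109; mL=64/545, mR=-1436/545; mL+mR=-1372/545 → advance -1; mR−mL=-300/109 → turn -1·90°
n=3: pose=(2,5,N); sL=20/17, sR=100/113; mL=-280/1921, mR=-2830/1921; mL+mR=-3110/1921 → advance -1; mR−mL=-150/113 → turn -1·90°
n=4: pose=(2,4,E); sL=40/61, sR=8/13; mL=-16/793, mR=-748/793; mL+mR=-764/793 → advance -1; mR−mL=-12/13 → turn -1·90°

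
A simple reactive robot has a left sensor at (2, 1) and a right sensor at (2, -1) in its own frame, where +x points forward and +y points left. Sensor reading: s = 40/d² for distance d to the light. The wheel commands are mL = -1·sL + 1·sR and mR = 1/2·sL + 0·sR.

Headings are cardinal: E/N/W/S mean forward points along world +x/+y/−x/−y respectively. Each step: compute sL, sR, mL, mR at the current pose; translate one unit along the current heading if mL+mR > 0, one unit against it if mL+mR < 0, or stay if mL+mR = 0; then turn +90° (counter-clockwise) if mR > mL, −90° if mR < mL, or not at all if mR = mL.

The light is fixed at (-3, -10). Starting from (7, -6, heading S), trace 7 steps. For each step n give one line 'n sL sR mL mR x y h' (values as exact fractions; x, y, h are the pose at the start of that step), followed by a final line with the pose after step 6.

n=0: pose=(7,-6,S); sL=8/25, sR=8/17; mL=64/425, mR=4/25; mL+mR=132/425 → advance +1; mR−mL=4/425 → turn +1·90°
n=1: pose=(7,-7,E); sL=1/4, sR=10/37; mL=3/148, mR=1/8; mL+mR=43/296 → advance +1; mR−mL=31/296 → turn +1·90°
n=2: pose=(8,-7,N); sL=8/25, sR=40/169; mL=-352/4225, mR=4/25; mL+mR=324/4225 → advance +1; mR−mL=1028/4225 → turn +1·90°
n=3: pose=(8,-6,W); sL=4/9, sR=20/53; mL=-32/477, mR=2/9; mL+mR=74/477 → advance +1; mR−mL=46/159 → turn +1·90°
n=4: pose=(7,-6,S); sL=8/25, sR=8/17; mL=64/425, mR=4/25; mL+mR=132/425 → advance +1; mR−mL=4/425 → turn +1·90°
n=5: pose=(7,-7,E); sL=1/4, sR=10/37; mL=3/148, mR=1/8; mL+mR=43/296 → advance +1; mR−mL=31/296 → turn +1·90°
n=6: pose=(8,-7,N); sL=8/25, sR=40/169; mL=-352/4225, mR=4/25; mL+mR=324/4225 → advance +1; mR−mL=1028/4225 → turn +1·90°

0 8/25 8/17 64/425 4/25 7 -6 S
1 1/4 10/37 3/148 1/8 7 -7 E
2 8/25 40/169 -352/4225 4/25 8 -7 N
3 4/9 20/53 -32/477 2/9 8 -6 W
4 8/25 8/17 64/425 4/25 7 -6 S
5 1/4 10/37 3/148 1/8 7 -7 E
6 8/25 40/169 -352/4225 4/25 8 -7 N
final 8 -6 W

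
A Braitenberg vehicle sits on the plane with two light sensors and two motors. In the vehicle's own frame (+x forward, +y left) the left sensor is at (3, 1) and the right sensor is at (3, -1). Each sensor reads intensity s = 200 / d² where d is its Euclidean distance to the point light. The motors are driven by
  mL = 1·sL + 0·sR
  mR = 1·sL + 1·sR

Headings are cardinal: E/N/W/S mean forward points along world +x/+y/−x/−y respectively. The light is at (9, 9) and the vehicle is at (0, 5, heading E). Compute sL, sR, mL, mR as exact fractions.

left sensor world pos  = (3, 6); dL² = 45
right sensor world pos = (3, 4); dR² = 61
sL = 200/45 = 40/9
sR = 200/61 = 200/61
mL = 1·sL + 0·sR = 40/9
mR = 1·sL + 1·sR = 4240/549

40/9 200/61 40/9 4240/549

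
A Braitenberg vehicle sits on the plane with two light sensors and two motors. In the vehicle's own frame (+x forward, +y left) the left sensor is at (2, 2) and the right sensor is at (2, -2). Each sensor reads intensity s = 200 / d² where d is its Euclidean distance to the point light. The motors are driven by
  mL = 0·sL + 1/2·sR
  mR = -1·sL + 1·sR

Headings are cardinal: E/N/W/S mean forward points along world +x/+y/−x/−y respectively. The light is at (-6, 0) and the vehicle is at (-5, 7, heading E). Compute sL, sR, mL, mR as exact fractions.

20/9 100/17 50/17 560/153

left sensor world pos  = (-3, 9); dL² = 90
right sensor world pos = (-3, 5); dR² = 34
sL = 200/90 = 20/9
sR = 200/34 = 100/17
mL = 0·sL + 1/2·sR = 50/17
mR = -1·sL + 1·sR = 560/153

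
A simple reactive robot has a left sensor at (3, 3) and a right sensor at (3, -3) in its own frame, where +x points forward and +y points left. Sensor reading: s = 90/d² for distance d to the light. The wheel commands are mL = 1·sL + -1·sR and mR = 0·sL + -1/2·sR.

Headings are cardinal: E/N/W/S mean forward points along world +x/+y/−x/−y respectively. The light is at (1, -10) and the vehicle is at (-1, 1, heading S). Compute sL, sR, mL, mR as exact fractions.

left sensor world pos  = (2, -2); dL² = 65
right sensor world pos = (-4, -2); dR² = 89
sL = 90/65 = 18/13
sR = 90/89 = 90/89
mL = 1·sL + -1·sR = 432/1157
mR = 0·sL + -1/2·sR = -45/89

18/13 90/89 432/1157 -45/89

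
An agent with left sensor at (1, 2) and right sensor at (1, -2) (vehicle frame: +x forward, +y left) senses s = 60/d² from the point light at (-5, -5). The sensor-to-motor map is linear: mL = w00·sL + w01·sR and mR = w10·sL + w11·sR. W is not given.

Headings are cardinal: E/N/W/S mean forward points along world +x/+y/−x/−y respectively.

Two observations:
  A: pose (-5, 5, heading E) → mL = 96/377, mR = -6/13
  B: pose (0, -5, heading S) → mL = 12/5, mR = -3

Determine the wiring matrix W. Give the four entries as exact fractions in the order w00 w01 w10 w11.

obs A: pose=(-5,5,E) → sL=12/29, sR=12/13, mL=96/377, mR=-6/13
obs B: pose=(0,-5,S) → sL=6/5, sR=6, mL=12/5, mR=-3
sensor matrix S = [[12/29, 12/13], [6/5, 6]]; det S = 2592/1885
solve [mL_A; mL_B] = S·[w00; w01] and [mR_A; mR_B] = S·[w10; w11]:
  w00 = -1/2, w01 = 1/2, w10 = 0, w11 = -1/2

-1/2 1/2 0 -1/2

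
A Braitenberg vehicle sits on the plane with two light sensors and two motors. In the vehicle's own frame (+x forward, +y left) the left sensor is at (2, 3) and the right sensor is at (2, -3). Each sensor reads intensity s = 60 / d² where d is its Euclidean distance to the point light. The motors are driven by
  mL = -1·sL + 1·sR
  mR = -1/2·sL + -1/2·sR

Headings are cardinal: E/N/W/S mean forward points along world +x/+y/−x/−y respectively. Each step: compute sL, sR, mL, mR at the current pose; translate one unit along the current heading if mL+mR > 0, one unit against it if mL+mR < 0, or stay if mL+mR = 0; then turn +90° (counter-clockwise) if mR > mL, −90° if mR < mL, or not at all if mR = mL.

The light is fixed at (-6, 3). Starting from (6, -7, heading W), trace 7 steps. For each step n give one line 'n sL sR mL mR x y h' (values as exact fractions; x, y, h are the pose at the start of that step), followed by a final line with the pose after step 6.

n=0: pose=(6,-7,W); sL=60/269, sR=60/149; mL=7200/40081, mR=-12540/40081; mL+mR=-5340/40081 → advance -1; mR−mL=-19740/40081 → turn -1·90°
n=1: pose=(7,-7,N); sL=15/41, sR=3/16; mL=-117/656, mR=-363/1312; mL+mR=-597/1312 → advance -1; mR−mL=-129/1312 → turn -1·90°
n=2: pose=(7,-8,E); sL=60/289, sR=60/421; mL=-7920/121669, mR=-21300/121669; mL+mR=-29220/121669 → advance -1; mR−mL=-13380/121669 → turn -1·90°
n=3: pose=(6,-8,S); sL=30/197, sR=6/25; mL=432/4925, mR=-966/4925; mL+mR=-534/4925 → advance -1; mR−mL=-1398/4925 → turn -1·90°
n=4: pose=(6,-7,W); sL=60/269, sR=60/149; mL=7200/40081, mR=-12540/40081; mL+mR=-5340/40081 → advance -1; mR−mL=-19740/40081 → turn -1·90°
n=5: pose=(7,-7,N); sL=15/41, sR=3/16; mL=-117/656, mR=-363/1312; mL+mR=-597/1312 → advance -1; mR−mL=-129/1312 → turn -1·90°
n=6: pose=(7,-8,E); sL=60/289, sR=60/421; mL=-7920/121669, mR=-21300/121669; mL+mR=-29220/121669 → advance -1; mR−mL=-13380/121669 → turn -1·90°

0 60/269 60/149 7200/40081 -12540/40081 6 -7 W
1 15/41 3/16 -117/656 -363/1312 7 -7 N
2 60/289 60/421 -7920/121669 -21300/121669 7 -8 E
3 30/197 6/25 432/4925 -966/4925 6 -8 S
4 60/269 60/149 7200/40081 -12540/40081 6 -7 W
5 15/41 3/16 -117/656 -363/1312 7 -7 N
6 60/289 60/421 -7920/121669 -21300/121669 7 -8 E
final 6 -8 S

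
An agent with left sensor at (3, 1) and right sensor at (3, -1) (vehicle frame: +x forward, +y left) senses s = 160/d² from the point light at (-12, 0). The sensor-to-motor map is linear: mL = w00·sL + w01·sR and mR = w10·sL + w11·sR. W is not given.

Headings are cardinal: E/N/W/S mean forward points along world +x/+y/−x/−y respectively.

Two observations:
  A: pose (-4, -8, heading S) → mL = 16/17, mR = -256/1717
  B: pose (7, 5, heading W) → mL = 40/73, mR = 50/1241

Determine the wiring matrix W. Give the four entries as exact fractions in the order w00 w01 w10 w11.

obs A: pose=(-4,-8,S) → sL=80/101, sR=16/17, mL=16/17, mR=-256/1717
obs B: pose=(7,5,W) → sL=10/17, sR=40/73, mL=40/73, mR=50/1241
sensor matrix S = [[80/101, 16/17], [10/17, 40/73]]; det S = -254880/2130797
solve [mL_A; mL_B] = S·[w00; w01] and [mR_A; mR_B] = S·[w10; w11]:
  w00 = 0, w01 = 1, w10 = 1, w11 = -1

0 1 1 -1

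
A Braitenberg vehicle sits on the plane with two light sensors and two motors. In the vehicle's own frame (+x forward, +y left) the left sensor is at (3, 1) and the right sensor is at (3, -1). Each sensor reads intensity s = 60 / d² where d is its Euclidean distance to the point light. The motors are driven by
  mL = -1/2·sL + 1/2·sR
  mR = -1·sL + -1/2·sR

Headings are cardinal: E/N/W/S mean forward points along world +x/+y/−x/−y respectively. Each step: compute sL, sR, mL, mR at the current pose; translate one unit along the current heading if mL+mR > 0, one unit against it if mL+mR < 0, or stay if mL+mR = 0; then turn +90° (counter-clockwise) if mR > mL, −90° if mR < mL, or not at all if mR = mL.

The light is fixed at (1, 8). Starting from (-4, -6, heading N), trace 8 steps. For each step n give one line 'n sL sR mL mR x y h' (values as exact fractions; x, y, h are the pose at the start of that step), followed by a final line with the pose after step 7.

0 60/157 60/137 600/21509 -12930/21509 -4 -6 N
1 3/10 3/13 -9/260 -27/65 -4 -7 E
2 60/349 60/373 -720/130177 -32850/130177 -5 -7 S
3 10/51 6/25 28/1275 -403/1275 -5 -6 W
4 60/157 60/137 600/21509 -12930/21509 -4 -6 N
5 3/10 3/13 -9/260 -27/65 -4 -7 E
6 60/349 60/373 -720/130177 -32850/130177 -5 -7 S
7 10/51 6/25 28/1275 -403/1275 -5 -6 W
final -4 -6 N

n=0: pose=(-4,-6,N); sL=60/157, sR=60/137; mL=600/21509, mR=-12930/21509; mL+mR=-90/157 → advance -1; mR−mL=-13530/21509 → turn -1·90°
n=1: pose=(-4,-7,E); sL=3/10, sR=3/13; mL=-9/260, mR=-27/65; mL+mR=-9/20 → advance -1; mR−mL=-99/260 → turn -1·90°
n=2: pose=(-5,-7,S); sL=60/349, sR=60/373; mL=-720/130177, mR=-32850/130177; mL+mR=-90/349 → advance -1; mR−mL=-32130/130177 → turn -1·90°
n=3: pose=(-5,-6,W); sL=10/51, sR=6/25; mL=28/1275, mR=-403/1275; mL+mR=-5/17 → advance -1; mR−mL=-431/1275 → turn -1·90°
n=4: pose=(-4,-6,N); sL=60/157, sR=60/137; mL=600/21509, mR=-12930/21509; mL+mR=-90/157 → advance -1; mR−mL=-13530/21509 → turn -1·90°
n=5: pose=(-4,-7,E); sL=3/10, sR=3/13; mL=-9/260, mR=-27/65; mL+mR=-9/20 → advance -1; mR−mL=-99/260 → turn -1·90°
n=6: pose=(-5,-7,S); sL=60/349, sR=60/373; mL=-720/130177, mR=-32850/130177; mL+mR=-90/349 → advance -1; mR−mL=-32130/130177 → turn -1·90°
n=7: pose=(-5,-6,W); sL=10/51, sR=6/25; mL=28/1275, mR=-403/1275; mL+mR=-5/17 → advance -1; mR−mL=-431/1275 → turn -1·90°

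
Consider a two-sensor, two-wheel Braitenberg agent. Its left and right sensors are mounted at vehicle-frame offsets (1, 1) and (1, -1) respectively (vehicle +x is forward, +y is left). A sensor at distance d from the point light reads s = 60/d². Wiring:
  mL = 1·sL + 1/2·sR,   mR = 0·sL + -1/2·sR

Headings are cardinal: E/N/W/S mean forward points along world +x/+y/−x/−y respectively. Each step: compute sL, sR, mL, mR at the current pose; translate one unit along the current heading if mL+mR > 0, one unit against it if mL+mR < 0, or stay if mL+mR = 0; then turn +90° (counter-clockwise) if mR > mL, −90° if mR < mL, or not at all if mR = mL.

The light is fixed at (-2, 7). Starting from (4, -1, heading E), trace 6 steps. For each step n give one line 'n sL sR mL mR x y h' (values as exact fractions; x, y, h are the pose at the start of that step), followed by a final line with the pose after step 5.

0 30/49 6/13 537/637 -3/13 4 -1 E
1 12/29 20/39 758/1131 -10/39 5 -1 S
2 15/34 3/5 63/85 -3/10 5 -2 W
3 60/89 60/113 9450/10057 -30/113 4 -2 N
4 30/49 6/13 537/637 -3/13 4 -1 E
5 12/29 20/39 758/1131 -10/39 5 -1 S
final 5 -2 W

n=0: pose=(4,-1,E); sL=30/49, sR=6/13; mL=537/637, mR=-3/13; mL+mR=30/49 → advance +1; mR−mL=-684/637 → turn -1·90°
n=1: pose=(5,-1,S); sL=12/29, sR=20/39; mL=758/1131, mR=-10/39; mL+mR=12/29 → advance +1; mR−mL=-1048/1131 → turn -1·90°
n=2: pose=(5,-2,W); sL=15/34, sR=3/5; mL=63/85, mR=-3/10; mL+mR=15/34 → advance +1; mR−mL=-177/170 → turn -1·90°
n=3: pose=(4,-2,N); sL=60/89, sR=60/113; mL=9450/10057, mR=-30/113; mL+mR=60/89 → advance +1; mR−mL=-12120/10057 → turn -1·90°
n=4: pose=(4,-1,E); sL=30/49, sR=6/13; mL=537/637, mR=-3/13; mL+mR=30/49 → advance +1; mR−mL=-684/637 → turn -1·90°
n=5: pose=(5,-1,S); sL=12/29, sR=20/39; mL=758/1131, mR=-10/39; mL+mR=12/29 → advance +1; mR−mL=-1048/1131 → turn -1·90°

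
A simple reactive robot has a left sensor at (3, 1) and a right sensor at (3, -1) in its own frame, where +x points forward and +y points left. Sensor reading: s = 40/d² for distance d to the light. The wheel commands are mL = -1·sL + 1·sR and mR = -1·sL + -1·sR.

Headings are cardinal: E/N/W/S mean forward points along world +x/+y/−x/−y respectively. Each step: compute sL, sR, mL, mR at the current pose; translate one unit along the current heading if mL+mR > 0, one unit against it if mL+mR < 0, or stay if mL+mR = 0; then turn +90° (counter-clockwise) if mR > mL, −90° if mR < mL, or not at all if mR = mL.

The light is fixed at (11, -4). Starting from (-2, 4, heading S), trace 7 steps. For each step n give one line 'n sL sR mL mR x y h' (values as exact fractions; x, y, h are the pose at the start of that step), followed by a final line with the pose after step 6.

0 40/169 40/221 -160/2873 -1200/2873 -2 4 S
1 1/8 10/89 -9/712 -169/712 -2 5 W
2 40/313 8/53 384/16589 -4624/16589 -1 5 N
3 20/81 4/13 64/1053 -584/1053 -1 4 E
4 40/169 40/221 -160/2873 -1200/2873 -2 4 S
5 1/8 10/89 -9/712 -169/712 -2 5 W
6 40/313 8/53 384/16589 -4624/16589 -1 5 N
final -1 4 E

n=0: pose=(-2,4,S); sL=40/169, sR=40/221; mL=-160/2873, mR=-1200/2873; mL+mR=-80/169 → advance -1; mR−mL=-80/221 → turn -1·90°
n=1: pose=(-2,5,W); sL=1/8, sR=10/89; mL=-9/712, mR=-169/712; mL+mR=-1/4 → advance -1; mR−mL=-20/89 → turn -1·90°
n=2: pose=(-1,5,N); sL=40/313, sR=8/53; mL=384/16589, mR=-4624/16589; mL+mR=-80/313 → advance -1; mR−mL=-16/53 → turn -1·90°
n=3: pose=(-1,4,E); sL=20/81, sR=4/13; mL=64/1053, mR=-584/1053; mL+mR=-40/81 → advance -1; mR−mL=-8/13 → turn -1·90°
n=4: pose=(-2,4,S); sL=40/169, sR=40/221; mL=-160/2873, mR=-1200/2873; mL+mR=-80/169 → advance -1; mR−mL=-80/221 → turn -1·90°
n=5: pose=(-2,5,W); sL=1/8, sR=10/89; mL=-9/712, mR=-169/712; mL+mR=-1/4 → advance -1; mR−mL=-20/89 → turn -1·90°
n=6: pose=(-1,5,N); sL=40/313, sR=8/53; mL=384/16589, mR=-4624/16589; mL+mR=-80/313 → advance -1; mR−mL=-16/53 → turn -1·90°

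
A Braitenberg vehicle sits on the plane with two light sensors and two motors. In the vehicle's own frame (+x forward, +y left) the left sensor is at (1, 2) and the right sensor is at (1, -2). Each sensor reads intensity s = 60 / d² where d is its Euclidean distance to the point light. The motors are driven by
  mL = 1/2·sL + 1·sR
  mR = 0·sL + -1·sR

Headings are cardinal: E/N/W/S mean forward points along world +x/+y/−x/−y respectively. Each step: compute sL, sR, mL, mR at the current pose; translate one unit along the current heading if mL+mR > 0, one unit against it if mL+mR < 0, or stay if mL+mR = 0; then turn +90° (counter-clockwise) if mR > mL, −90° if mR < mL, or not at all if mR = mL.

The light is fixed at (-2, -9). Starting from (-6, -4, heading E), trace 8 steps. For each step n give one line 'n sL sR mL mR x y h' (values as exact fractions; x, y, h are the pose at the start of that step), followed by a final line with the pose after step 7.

n=0: pose=(-6,-4,E); sL=30/29, sR=10/3; mL=335/87, mR=-10/3; mL+mR=15/29 → advance +1; mR−mL=-625/87 → turn -1·90°
n=1: pose=(-5,-4,S); sL=60/17, sR=60/41; mL=2250/697, mR=-60/41; mL+mR=30/17 → advance +1; mR−mL=-3270/697 → turn -1·90°
n=2: pose=(-5,-5,W); sL=3, sR=15/13; mL=69/26, mR=-15/13; mL+mR=3/2 → advance +1; mR−mL=-99/26 → turn -1·90°
n=3: pose=(-6,-5,N); sL=60/61, sR=60/29; mL=4530/1769, mR=-60/29; mL+mR=30/61 → advance +1; mR−mL=-8190/1769 → turn -1·90°
n=4: pose=(-6,-4,E); sL=30/29, sR=10/3; mL=335/87, mR=-10/3; mL+mR=15/29 → advance +1; mR−mL=-625/87 → turn -1·90°
n=5: pose=(-5,-4,S); sL=60/17, sR=60/41; mL=2250/697, mR=-60/41; mL+mR=30/17 → advance +1; mR−mL=-3270/697 → turn -1·90°
n=6: pose=(-5,-5,W); sL=3, sR=15/13; mL=69/26, mR=-15/13; mL+mR=3/2 → advance +1; mR−mL=-99/26 → turn -1·90°
n=7: pose=(-6,-5,N); sL=60/61, sR=60/29; mL=4530/1769, mR=-60/29; mL+mR=30/61 → advance +1; mR−mL=-8190/1769 → turn -1·90°

0 30/29 10/3 335/87 -10/3 -6 -4 E
1 60/17 60/41 2250/697 -60/41 -5 -4 S
2 3 15/13 69/26 -15/13 -5 -5 W
3 60/61 60/29 4530/1769 -60/29 -6 -5 N
4 30/29 10/3 335/87 -10/3 -6 -4 E
5 60/17 60/41 2250/697 -60/41 -5 -4 S
6 3 15/13 69/26 -15/13 -5 -5 W
7 60/61 60/29 4530/1769 -60/29 -6 -5 N
final -6 -4 E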